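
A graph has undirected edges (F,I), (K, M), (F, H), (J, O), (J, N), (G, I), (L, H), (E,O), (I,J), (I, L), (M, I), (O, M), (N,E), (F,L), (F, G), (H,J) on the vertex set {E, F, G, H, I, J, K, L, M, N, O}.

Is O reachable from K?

Explore from K.
Distance 1: reach M.
Distance 2: reach I, O.
Found O.

Yes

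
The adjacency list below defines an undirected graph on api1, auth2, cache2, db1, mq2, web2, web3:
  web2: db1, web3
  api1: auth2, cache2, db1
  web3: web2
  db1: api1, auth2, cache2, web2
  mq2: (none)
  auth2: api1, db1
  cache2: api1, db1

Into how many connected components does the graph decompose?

2

From api1: component {api1, auth2, cache2, db1, web2, web3}.
From mq2: component {mq2}.
That's 2 components.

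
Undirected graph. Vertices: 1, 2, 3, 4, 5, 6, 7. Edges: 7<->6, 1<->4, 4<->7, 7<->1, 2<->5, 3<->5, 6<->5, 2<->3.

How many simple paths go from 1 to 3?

1–4–7–6–5–2–3
1–4–7–6–5–3
1–7–6–5–2–3
1–7–6–5–3

4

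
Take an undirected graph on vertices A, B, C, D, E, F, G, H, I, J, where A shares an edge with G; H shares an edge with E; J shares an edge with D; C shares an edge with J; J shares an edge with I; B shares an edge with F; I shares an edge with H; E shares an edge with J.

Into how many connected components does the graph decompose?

From A: component {A, G}.
From B: component {B, F}.
From C: component {C, D, E, H, I, J}.
That's 3 components.

3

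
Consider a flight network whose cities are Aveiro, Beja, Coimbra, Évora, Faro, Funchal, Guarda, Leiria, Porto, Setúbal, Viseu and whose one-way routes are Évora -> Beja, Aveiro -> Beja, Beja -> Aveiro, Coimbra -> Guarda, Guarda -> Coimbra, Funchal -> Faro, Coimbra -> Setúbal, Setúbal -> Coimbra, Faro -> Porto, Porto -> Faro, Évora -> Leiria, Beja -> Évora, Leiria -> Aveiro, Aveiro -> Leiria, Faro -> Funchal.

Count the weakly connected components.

4

From Aveiro: component {Aveiro, Beja, Évora, Leiria}.
From Coimbra: component {Coimbra, Guarda, Setúbal}.
From Faro: component {Faro, Funchal, Porto}.
From Viseu: component {Viseu}.
That's 4 components.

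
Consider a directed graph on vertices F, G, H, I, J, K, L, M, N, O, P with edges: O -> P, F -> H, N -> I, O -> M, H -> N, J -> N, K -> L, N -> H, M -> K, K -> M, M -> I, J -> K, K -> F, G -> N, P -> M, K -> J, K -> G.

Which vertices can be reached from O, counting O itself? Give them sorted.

Start at O.
Its neighbours: M, P.
Then their neighbours: I, K.
Then next layer: F, G, J, L.
Then next layer: H, N.
Every vertex is now reached.

F, G, H, I, J, K, L, M, N, O, P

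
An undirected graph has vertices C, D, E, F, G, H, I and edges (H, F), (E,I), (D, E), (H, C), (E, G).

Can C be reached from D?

Explore from D.
Distance 1: reach E.
Distance 2: reach G, I.
The search is exhausted without reaching C; it lies in a different component.

No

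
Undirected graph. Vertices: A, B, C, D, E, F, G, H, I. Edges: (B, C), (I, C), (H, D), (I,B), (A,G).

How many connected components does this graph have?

From A: component {A, G}.
From B: component {B, C, I}.
From D: component {D, H}.
From E: component {E}.
From F: component {F}.
That's 5 components.

5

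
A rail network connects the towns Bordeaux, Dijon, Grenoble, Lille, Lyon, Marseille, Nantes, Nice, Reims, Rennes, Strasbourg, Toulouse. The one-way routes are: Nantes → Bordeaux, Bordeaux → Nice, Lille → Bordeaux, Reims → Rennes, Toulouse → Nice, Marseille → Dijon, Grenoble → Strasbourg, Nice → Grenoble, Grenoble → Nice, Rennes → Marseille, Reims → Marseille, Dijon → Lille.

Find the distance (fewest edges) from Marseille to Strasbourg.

Distance 0: Marseille.
Distance 1: Dijon.
Distance 2: Lille.
Distance 3: Bordeaux.
Distance 4: Nice.
Distance 5: Grenoble.
Distance 6: Strasbourg — contains Strasbourg.

6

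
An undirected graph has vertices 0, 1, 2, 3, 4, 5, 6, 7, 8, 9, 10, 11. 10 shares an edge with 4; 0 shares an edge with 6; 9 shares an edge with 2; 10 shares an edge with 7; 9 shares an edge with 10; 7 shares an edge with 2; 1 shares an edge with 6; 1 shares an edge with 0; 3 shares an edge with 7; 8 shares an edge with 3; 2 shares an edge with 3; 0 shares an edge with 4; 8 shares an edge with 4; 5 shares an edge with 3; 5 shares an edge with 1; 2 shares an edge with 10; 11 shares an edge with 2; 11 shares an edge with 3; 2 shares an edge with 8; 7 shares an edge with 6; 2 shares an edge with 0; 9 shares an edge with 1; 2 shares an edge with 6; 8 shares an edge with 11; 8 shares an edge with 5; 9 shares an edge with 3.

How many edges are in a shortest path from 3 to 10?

Distance 0: 3.
Distance 1: 2, 5, 7, 8, 9, 11.
Distance 2: 0, 1, 4, 6, 10 — contains 10.

2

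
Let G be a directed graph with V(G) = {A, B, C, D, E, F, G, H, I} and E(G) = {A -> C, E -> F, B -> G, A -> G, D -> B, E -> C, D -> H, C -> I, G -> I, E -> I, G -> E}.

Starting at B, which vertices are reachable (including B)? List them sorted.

Start at B.
Its neighbours: G.
Then their neighbours: E, I.
Then next layer: C, F.
Nothing further is reachable.

B, C, E, F, G, I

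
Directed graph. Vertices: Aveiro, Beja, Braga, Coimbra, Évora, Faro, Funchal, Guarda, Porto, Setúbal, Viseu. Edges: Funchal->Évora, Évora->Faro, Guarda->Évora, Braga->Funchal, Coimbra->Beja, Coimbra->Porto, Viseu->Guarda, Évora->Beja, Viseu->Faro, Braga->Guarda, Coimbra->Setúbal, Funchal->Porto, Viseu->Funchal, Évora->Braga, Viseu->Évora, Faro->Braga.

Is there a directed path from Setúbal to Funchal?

Setúbal has no outgoing edges, so nothing is reachable from it.

No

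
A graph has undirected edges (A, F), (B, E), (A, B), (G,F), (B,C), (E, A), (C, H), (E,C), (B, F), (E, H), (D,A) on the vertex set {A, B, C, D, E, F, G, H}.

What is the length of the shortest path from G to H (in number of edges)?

Distance 0: G.
Distance 1: F.
Distance 2: A, B.
Distance 3: C, D, E.
Distance 4: H — contains H.

4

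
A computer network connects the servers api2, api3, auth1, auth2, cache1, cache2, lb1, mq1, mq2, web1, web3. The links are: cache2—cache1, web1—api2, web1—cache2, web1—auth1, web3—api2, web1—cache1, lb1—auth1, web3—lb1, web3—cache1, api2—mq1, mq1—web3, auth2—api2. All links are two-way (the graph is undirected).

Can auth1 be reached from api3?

No

api3 has no edges, so nothing is reachable from it.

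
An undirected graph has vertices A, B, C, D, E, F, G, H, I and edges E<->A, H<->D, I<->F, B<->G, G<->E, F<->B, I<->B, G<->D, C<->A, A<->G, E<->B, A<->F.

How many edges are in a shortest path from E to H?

3

Distance 0: E.
Distance 1: A, B, G.
Distance 2: C, D, F, I.
Distance 3: H — contains H.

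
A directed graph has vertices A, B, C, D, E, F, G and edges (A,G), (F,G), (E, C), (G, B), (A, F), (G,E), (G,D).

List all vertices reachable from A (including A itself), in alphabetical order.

A, B, C, D, E, F, G

Start at A.
Its neighbours: F, G.
Then their neighbours: B, D, E.
Then next layer: C.
Every vertex is now reached.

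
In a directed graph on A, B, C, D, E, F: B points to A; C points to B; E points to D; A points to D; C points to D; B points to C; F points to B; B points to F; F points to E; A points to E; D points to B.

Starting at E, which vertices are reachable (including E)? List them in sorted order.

Start at E.
Its neighbours: D.
Then their neighbours: B.
Then next layer: A, C, F.
Every vertex is now reached.

A, B, C, D, E, F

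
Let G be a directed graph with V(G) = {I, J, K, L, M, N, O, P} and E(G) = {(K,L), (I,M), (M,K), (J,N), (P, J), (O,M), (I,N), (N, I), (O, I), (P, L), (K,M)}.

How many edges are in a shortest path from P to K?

Distance 0: P.
Distance 1: J, L.
Distance 2: N.
Distance 3: I.
Distance 4: M.
Distance 5: K — contains K.

5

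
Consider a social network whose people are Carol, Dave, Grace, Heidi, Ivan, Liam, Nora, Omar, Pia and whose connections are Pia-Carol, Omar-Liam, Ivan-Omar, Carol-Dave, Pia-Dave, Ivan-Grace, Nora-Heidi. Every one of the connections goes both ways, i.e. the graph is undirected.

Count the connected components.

3

From Carol: component {Carol, Dave, Pia}.
From Grace: component {Grace, Ivan, Liam, Omar}.
From Heidi: component {Heidi, Nora}.
That's 3 components.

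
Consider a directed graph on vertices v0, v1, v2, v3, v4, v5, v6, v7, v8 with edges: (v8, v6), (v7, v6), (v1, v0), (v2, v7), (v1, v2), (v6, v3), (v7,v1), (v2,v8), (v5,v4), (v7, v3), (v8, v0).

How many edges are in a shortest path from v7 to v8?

3

Distance 0: v7.
Distance 1: v1, v3, v6.
Distance 2: v0, v2.
Distance 3: v8 — contains v8.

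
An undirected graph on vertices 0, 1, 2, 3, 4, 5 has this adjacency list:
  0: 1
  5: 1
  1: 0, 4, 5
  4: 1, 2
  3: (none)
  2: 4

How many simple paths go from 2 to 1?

1

2–4–1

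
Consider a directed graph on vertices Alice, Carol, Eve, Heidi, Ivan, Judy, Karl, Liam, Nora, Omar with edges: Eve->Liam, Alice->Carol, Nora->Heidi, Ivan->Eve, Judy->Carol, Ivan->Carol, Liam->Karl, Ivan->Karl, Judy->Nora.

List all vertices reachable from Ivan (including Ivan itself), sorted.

Start at Ivan.
Its neighbours: Carol, Eve, Karl.
Then their neighbours: Liam.
Nothing further is reachable.

Carol, Eve, Ivan, Karl, Liam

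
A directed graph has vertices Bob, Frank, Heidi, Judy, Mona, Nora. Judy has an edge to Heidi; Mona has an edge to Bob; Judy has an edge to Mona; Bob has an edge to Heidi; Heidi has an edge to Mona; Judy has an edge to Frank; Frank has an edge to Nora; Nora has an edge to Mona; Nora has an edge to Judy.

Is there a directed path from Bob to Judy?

Explore from Bob.
Distance 1: reach Heidi.
Distance 2: reach Mona.
The search from Bob is exhausted; no directed path reaches Judy.

No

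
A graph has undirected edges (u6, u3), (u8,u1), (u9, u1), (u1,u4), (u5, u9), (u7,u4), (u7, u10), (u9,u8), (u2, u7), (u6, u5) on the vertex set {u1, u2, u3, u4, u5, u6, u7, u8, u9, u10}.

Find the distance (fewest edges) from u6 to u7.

Distance 0: u6.
Distance 1: u3, u5.
Distance 2: u9.
Distance 3: u1, u8.
Distance 4: u4.
Distance 5: u7 — contains u7.

5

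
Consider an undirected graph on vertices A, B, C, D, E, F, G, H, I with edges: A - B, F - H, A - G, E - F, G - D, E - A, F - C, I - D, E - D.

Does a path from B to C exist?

Yes

Explore from B.
Distance 1: reach A.
Distance 2: reach E, G.
Distance 3: reach D, F.
Distance 4: reach C, H, I.
Found C.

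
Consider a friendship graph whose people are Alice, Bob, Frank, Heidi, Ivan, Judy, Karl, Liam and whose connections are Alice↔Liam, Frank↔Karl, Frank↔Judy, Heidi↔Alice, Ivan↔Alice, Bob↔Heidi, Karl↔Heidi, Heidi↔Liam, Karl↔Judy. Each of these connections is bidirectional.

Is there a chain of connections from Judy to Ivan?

Explore from Judy.
Distance 1: reach Frank, Karl.
Distance 2: reach Heidi.
Distance 3: reach Alice, Bob, Liam.
Distance 4: reach Ivan.
Found Ivan.

Yes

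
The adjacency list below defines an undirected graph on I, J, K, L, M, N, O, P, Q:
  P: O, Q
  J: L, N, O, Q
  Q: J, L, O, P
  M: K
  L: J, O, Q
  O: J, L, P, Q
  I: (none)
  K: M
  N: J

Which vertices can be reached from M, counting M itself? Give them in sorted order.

Start at M.
Its neighbours: K.
Nothing further is reachable.

K, M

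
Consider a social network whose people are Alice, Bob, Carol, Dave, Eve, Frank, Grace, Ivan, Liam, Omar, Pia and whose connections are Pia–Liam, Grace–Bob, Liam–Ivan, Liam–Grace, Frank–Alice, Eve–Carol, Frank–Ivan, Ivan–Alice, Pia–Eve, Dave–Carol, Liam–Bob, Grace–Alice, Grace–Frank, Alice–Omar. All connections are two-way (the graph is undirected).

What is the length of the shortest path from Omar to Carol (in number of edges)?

6

Distance 0: Omar.
Distance 1: Alice.
Distance 2: Frank, Grace, Ivan.
Distance 3: Bob, Liam.
Distance 4: Pia.
Distance 5: Eve.
Distance 6: Carol — contains Carol.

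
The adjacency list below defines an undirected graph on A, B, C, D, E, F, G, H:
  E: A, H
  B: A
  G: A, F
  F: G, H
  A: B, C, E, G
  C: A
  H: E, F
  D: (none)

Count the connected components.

2

From A: component {A, B, C, E, F, G, H}.
From D: component {D}.
That's 2 components.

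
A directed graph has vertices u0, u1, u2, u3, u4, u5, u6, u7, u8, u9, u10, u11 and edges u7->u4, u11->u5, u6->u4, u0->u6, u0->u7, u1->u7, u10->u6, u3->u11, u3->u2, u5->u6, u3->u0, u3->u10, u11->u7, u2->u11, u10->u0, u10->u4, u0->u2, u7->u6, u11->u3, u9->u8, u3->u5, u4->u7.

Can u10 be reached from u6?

No

Explore from u6.
Distance 1: reach u4.
Distance 2: reach u7.
The search from u6 is exhausted; no directed path reaches u10.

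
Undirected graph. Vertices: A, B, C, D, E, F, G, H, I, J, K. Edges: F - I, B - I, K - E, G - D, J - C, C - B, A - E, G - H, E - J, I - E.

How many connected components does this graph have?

From A: component {A, B, C, E, F, I, J, K}.
From D: component {D, G, H}.
That's 2 components.

2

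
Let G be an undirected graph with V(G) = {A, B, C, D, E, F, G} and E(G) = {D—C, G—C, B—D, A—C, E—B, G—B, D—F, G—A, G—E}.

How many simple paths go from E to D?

6

E–B–D
E–B–G–A–C–D
E–B–G–C–D
E–G–A–C–D
E–G–B–D
E–G–C–D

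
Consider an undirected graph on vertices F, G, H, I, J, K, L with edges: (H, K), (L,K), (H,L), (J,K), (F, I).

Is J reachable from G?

G has no edges, so nothing is reachable from it.

No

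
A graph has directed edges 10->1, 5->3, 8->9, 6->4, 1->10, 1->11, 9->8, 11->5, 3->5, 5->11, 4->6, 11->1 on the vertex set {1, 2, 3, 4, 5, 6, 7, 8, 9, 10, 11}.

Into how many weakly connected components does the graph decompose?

5

From 1: component {1, 3, 5, 10, 11}.
From 2: component {2}.
From 4: component {4, 6}.
From 7: component {7}.
From 8: component {8, 9}.
That's 5 components.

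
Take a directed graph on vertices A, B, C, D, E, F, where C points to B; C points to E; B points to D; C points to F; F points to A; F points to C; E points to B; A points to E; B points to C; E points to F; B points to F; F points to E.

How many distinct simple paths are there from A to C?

A→E→B→C
A→E→B→F→C
A→E→F→C

3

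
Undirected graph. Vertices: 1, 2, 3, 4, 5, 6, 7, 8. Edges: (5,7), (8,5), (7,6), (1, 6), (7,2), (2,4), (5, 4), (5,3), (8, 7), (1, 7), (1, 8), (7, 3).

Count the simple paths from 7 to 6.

6

7–1–6
7–2–4–5–8–1–6
7–3–5–8–1–6
7–5–8–1–6
7–6
7–8–1–6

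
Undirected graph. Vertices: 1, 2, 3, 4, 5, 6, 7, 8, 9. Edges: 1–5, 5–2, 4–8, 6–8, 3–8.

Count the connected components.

4

From 1: component {1, 2, 5}.
From 3: component {3, 4, 6, 8}.
From 7: component {7}.
From 9: component {9}.
That's 4 components.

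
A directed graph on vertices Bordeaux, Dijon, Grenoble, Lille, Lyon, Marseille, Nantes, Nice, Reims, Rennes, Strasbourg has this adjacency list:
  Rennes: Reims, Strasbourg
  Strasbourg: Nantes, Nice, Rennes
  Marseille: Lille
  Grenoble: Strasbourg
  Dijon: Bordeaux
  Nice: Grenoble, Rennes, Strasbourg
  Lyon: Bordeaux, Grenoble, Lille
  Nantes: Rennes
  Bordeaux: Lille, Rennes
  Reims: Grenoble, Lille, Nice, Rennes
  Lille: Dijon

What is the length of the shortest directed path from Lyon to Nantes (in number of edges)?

3

Distance 0: Lyon.
Distance 1: Bordeaux, Grenoble, Lille.
Distance 2: Dijon, Rennes, Strasbourg.
Distance 3: Nantes, Nice, Reims — contains Nantes.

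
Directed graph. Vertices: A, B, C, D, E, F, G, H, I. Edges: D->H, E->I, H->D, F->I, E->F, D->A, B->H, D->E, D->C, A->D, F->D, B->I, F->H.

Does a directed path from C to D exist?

C has no outgoing edges, so nothing is reachable from it.

No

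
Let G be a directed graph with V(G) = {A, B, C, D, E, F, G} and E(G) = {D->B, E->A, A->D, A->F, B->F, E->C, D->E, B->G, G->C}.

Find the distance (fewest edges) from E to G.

Distance 0: E.
Distance 1: A, C.
Distance 2: D, F.
Distance 3: B.
Distance 4: G — contains G.

4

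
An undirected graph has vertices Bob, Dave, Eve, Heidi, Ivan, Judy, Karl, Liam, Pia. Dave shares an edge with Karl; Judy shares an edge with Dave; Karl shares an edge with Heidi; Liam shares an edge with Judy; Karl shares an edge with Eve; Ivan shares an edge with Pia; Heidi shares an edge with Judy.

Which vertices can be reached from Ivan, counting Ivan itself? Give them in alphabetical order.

Start at Ivan.
Its neighbours: Pia.
Nothing further is reachable.

Ivan, Pia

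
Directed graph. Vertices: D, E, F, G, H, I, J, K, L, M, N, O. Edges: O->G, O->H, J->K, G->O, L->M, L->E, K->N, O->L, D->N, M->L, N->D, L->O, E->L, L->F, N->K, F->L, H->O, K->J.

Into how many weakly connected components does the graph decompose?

From D: component {D, J, K, N}.
From E: component {E, F, G, H, L, M, O}.
From I: component {I}.
That's 3 components.

3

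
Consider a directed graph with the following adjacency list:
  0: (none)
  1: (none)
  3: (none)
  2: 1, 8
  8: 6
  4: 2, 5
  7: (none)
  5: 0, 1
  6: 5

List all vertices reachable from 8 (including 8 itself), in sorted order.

0, 1, 5, 6, 8

Start at 8.
Its neighbours: 6.
Then their neighbours: 5.
Then next layer: 0, 1.
Nothing further is reachable.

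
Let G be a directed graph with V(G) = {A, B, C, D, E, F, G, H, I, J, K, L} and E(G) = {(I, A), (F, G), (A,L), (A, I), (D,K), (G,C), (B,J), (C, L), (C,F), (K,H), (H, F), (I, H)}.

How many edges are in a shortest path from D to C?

Distance 0: D.
Distance 1: K.
Distance 2: H.
Distance 3: F.
Distance 4: G.
Distance 5: C — contains C.

5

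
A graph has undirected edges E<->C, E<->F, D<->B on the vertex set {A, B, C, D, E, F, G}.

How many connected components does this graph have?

4

From A: component {A}.
From B: component {B, D}.
From C: component {C, E, F}.
From G: component {G}.
That's 4 components.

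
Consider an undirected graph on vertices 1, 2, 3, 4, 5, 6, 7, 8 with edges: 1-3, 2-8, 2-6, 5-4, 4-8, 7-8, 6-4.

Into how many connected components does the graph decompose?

From 1: component {1, 3}.
From 2: component {2, 4, 5, 6, 7, 8}.
That's 2 components.

2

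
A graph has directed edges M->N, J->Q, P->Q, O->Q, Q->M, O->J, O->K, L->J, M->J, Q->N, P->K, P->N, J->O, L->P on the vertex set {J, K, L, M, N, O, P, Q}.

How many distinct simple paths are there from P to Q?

1

P→Q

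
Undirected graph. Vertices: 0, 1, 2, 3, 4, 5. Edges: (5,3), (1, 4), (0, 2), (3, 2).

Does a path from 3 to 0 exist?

Yes

Explore from 3.
Distance 1: reach 2, 5.
Distance 2: reach 0.
Found 0.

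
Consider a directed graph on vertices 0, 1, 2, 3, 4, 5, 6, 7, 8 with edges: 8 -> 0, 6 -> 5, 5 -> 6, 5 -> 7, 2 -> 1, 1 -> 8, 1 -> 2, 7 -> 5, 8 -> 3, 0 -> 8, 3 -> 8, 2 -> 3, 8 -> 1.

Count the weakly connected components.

3

From 0: component {0, 1, 2, 3, 8}.
From 4: component {4}.
From 5: component {5, 6, 7}.
That's 3 components.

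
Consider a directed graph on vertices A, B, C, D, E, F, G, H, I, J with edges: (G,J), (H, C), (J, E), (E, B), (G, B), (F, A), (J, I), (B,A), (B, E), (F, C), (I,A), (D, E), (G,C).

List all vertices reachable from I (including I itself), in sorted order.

Start at I.
Its neighbours: A.
Nothing further is reachable.

A, I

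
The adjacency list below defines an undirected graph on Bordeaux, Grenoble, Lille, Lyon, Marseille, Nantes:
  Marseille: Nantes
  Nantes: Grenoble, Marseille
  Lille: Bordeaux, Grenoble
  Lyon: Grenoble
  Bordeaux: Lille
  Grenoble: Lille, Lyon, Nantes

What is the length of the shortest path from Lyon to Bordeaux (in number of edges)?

3

Distance 0: Lyon.
Distance 1: Grenoble.
Distance 2: Lille, Nantes.
Distance 3: Bordeaux, Marseille — contains Bordeaux.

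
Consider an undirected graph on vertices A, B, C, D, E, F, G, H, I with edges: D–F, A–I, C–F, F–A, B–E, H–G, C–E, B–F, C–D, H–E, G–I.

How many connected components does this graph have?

From A: component {A, B, C, D, E, F, G, H, I}.
That's 1 component.

1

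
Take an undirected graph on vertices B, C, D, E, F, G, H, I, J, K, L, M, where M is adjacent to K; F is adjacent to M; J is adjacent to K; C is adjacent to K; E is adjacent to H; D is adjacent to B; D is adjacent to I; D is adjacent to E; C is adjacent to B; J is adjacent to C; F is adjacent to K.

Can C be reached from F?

Explore from F.
Distance 1: reach K, M.
Distance 2: reach C, J.
Found C.

Yes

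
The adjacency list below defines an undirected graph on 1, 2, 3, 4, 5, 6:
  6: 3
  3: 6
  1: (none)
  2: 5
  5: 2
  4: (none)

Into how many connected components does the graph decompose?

From 1: component {1}.
From 2: component {2, 5}.
From 3: component {3, 6}.
From 4: component {4}.
That's 4 components.

4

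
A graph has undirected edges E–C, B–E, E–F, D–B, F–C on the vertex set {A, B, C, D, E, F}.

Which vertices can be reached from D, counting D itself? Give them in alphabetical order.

B, C, D, E, F

Start at D.
Its neighbours: B.
Then their neighbours: E.
Then next layer: C, F.
Nothing further is reachable.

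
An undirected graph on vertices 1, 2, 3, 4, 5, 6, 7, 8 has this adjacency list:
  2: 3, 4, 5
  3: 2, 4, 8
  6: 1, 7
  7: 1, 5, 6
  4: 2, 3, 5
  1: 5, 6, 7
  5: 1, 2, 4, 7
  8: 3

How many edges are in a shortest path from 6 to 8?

Distance 0: 6.
Distance 1: 1, 7.
Distance 2: 5.
Distance 3: 2, 4.
Distance 4: 3.
Distance 5: 8 — contains 8.

5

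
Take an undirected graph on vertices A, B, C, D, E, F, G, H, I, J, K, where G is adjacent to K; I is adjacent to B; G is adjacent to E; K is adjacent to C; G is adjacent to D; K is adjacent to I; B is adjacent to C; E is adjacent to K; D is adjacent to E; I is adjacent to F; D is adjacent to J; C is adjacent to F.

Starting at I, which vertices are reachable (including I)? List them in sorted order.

B, C, D, E, F, G, I, J, K

Start at I.
Its neighbours: B, F, K.
Then their neighbours: C, E, G.
Then next layer: D.
Then next layer: J.
Nothing further is reachable.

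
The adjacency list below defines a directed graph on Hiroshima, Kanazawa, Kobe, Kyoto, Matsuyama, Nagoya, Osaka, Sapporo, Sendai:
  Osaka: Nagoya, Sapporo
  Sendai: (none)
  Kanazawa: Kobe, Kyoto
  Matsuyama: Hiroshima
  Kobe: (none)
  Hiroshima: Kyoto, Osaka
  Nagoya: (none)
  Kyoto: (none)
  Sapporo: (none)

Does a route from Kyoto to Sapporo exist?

No

Kyoto has no outgoing edges, so nothing is reachable from it.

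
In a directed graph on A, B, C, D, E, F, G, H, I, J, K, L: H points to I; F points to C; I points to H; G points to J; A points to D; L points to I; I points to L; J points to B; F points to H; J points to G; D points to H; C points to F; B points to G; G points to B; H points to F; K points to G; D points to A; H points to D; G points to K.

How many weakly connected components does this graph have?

3

From A: component {A, C, D, F, H, I, L}.
From B: component {B, G, J, K}.
From E: component {E}.
That's 3 components.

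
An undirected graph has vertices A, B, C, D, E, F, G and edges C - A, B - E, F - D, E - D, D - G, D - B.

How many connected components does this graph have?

From A: component {A, C}.
From B: component {B, D, E, F, G}.
That's 2 components.

2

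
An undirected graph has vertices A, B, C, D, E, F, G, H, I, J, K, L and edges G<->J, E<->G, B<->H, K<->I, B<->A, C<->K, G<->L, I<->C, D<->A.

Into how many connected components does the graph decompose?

From A: component {A, B, D, H}.
From C: component {C, I, K}.
From E: component {E, G, J, L}.
From F: component {F}.
That's 4 components.

4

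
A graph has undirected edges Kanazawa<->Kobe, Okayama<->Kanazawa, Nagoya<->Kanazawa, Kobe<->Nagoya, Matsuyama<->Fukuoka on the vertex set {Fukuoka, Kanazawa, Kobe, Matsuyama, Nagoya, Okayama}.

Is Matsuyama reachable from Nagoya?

No

Explore from Nagoya.
Distance 1: reach Kanazawa, Kobe.
Distance 2: reach Okayama.
The search is exhausted without reaching Matsuyama; it lies in a different component.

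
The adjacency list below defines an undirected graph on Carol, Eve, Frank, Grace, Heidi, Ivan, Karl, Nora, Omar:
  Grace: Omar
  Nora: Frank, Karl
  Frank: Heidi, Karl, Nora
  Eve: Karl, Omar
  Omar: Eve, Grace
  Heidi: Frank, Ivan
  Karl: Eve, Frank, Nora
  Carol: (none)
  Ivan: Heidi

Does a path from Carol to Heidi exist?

Carol has no edges, so nothing is reachable from it.

No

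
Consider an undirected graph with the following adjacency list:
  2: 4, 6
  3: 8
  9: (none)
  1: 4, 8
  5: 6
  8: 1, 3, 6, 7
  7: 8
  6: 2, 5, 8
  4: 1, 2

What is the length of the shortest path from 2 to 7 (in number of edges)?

3

Distance 0: 2.
Distance 1: 4, 6.
Distance 2: 1, 5, 8.
Distance 3: 3, 7 — contains 7.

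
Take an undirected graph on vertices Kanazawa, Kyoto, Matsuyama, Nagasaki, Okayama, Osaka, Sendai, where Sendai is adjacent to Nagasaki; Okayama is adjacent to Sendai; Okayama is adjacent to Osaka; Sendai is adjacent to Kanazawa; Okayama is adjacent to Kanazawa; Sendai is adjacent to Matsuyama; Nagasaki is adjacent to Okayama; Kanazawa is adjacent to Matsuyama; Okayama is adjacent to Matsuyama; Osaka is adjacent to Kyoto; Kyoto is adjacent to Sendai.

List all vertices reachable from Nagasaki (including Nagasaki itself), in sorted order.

Start at Nagasaki.
Its neighbours: Okayama, Sendai.
Then their neighbours: Kanazawa, Kyoto, Matsuyama, Osaka.
Every vertex is now reached.

Kanazawa, Kyoto, Matsuyama, Nagasaki, Okayama, Osaka, Sendai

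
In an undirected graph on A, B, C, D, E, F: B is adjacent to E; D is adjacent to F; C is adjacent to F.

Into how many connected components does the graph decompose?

From A: component {A}.
From B: component {B, E}.
From C: component {C, D, F}.
That's 3 components.

3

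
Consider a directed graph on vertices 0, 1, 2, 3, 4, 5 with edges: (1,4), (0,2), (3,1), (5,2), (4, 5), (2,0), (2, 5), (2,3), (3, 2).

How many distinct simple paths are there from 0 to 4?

1

0→2→3→1→4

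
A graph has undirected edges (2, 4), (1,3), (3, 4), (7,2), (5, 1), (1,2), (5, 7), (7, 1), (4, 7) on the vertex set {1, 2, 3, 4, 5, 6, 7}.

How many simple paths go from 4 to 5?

4–2–1–5
4–2–1–7–5
4–2–7–1–5
4–2–7–5
4–3–1–2–7–5
4–3–1–5
4–3–1–7–5
4–7–1–5
4–7–2–1–5
4–7–5

10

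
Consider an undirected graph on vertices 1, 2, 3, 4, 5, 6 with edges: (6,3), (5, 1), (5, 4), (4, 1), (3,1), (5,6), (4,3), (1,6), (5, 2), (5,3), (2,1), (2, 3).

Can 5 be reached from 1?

Yes

Explore from 1.
Distance 1: reach 2, 3, 4, 5, 6.
Found 5.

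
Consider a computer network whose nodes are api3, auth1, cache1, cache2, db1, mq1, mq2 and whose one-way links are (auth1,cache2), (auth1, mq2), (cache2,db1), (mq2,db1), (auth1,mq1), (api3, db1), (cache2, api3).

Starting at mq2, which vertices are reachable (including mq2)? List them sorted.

db1, mq2

Start at mq2.
Its neighbours: db1.
Nothing further is reachable.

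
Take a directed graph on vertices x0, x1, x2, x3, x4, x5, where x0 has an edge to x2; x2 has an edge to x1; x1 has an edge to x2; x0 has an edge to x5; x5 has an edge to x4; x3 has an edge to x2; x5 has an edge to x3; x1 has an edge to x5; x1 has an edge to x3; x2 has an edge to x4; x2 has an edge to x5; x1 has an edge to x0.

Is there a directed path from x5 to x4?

Yes

Explore from x5.
Distance 1: reach x3, x4.
Found x4.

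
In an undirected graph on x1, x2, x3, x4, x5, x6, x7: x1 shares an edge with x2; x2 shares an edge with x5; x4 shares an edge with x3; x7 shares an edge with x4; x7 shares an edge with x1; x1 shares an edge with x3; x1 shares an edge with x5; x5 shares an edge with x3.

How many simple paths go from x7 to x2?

x7–x1–x2
x7–x1–x3–x5–x2
x7–x1–x5–x2
x7–x4–x3–x1–x2
x7–x4–x3–x1–x5–x2
x7–x4–x3–x5–x1–x2
x7–x4–x3–x5–x2

7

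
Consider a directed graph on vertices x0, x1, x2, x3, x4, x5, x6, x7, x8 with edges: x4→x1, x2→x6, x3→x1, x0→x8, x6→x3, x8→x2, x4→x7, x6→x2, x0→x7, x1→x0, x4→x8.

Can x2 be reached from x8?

Yes

Explore from x8.
Distance 1: reach x2.
Found x2.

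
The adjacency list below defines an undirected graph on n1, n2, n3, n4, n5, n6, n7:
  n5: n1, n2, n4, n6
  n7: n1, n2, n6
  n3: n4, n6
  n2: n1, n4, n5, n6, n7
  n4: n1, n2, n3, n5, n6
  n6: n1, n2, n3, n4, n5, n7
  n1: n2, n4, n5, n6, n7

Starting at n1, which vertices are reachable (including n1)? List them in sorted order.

n1, n2, n3, n4, n5, n6, n7

Start at n1.
Its neighbours: n2, n4, n5, n6, n7.
Then their neighbours: n3.
Every vertex is now reached.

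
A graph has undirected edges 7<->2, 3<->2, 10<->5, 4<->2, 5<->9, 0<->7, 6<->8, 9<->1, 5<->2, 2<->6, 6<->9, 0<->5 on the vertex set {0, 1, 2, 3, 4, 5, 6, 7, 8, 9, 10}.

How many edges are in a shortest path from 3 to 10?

Distance 0: 3.
Distance 1: 2.
Distance 2: 4, 5, 6, 7.
Distance 3: 0, 8, 9, 10 — contains 10.

3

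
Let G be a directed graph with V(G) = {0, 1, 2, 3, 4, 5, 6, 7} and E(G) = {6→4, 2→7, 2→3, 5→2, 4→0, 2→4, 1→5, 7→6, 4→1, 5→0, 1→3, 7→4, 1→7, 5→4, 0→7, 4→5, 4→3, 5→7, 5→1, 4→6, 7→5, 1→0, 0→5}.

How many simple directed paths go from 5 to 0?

16

5→0
5→1→0
5→1→7→4→0
5→1→7→6→4→0
5→2→4→0
5→2→4→1→0
5→2→7→4→0
5→2→7→4→1→0
... and 8 more.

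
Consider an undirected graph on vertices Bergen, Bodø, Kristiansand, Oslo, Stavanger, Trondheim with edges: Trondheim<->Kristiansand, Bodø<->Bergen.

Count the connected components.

From Bergen: component {Bergen, Bodø}.
From Kristiansand: component {Kristiansand, Trondheim}.
From Oslo: component {Oslo}.
From Stavanger: component {Stavanger}.
That's 4 components.

4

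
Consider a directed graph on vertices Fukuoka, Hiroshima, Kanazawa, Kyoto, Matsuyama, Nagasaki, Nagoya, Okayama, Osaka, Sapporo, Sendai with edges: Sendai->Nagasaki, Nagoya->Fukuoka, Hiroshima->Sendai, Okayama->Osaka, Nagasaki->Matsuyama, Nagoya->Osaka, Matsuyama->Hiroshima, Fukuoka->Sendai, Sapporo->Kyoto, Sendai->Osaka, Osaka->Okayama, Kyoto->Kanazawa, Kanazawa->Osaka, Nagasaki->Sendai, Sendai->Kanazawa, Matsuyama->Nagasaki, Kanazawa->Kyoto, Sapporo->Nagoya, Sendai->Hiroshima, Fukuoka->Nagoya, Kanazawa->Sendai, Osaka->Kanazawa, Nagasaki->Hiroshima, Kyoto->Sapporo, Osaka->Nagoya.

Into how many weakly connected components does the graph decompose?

1

From Fukuoka: component {Fukuoka, Hiroshima, Kanazawa, Kyoto, Matsuyama, Nagasaki, Nagoya, Okayama, Osaka, Sapporo, Sendai}.
That's 1 component.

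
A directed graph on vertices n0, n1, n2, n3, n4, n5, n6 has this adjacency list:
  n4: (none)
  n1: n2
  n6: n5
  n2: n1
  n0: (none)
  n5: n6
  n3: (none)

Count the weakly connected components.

From n0: component {n0}.
From n1: component {n1, n2}.
From n3: component {n3}.
From n4: component {n4}.
From n5: component {n5, n6}.
That's 5 components.

5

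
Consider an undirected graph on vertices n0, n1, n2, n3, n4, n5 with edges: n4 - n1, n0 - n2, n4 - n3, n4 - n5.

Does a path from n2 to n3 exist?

Explore from n2.
Distance 1: reach n0.
The search is exhausted without reaching n3; it lies in a different component.

No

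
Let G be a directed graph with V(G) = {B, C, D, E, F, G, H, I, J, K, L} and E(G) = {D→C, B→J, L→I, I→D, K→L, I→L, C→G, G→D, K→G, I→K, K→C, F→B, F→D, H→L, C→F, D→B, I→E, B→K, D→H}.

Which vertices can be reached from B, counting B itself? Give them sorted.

B, C, D, E, F, G, H, I, J, K, L

Start at B.
Its neighbours: J, K.
Then their neighbours: C, G, L.
Then next layer: D, F, I.
Then next layer: E, H.
Every vertex is now reached.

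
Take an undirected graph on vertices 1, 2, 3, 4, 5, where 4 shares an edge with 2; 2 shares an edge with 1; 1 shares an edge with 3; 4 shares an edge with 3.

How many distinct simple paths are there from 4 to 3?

2

4–2–1–3
4–3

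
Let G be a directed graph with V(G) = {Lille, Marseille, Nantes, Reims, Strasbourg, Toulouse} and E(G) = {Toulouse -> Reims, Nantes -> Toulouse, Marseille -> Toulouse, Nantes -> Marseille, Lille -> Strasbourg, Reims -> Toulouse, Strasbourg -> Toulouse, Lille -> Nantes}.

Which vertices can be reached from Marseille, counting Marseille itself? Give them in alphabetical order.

Marseille, Reims, Toulouse

Start at Marseille.
Its neighbours: Toulouse.
Then their neighbours: Reims.
Nothing further is reachable.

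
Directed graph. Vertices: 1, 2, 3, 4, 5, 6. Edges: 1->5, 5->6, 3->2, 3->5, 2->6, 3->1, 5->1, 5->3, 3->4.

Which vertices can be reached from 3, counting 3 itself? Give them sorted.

Start at 3.
Its neighbours: 1, 2, 4, 5.
Then their neighbours: 6.
Every vertex is now reached.

1, 2, 3, 4, 5, 6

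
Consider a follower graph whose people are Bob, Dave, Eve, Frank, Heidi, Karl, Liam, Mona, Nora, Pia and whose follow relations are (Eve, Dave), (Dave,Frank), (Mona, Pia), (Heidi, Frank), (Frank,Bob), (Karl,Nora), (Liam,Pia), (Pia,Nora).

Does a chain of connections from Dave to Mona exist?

No

Explore from Dave.
Distance 1: reach Frank.
Distance 2: reach Bob.
The search from Dave is exhausted; no directed path reaches Mona.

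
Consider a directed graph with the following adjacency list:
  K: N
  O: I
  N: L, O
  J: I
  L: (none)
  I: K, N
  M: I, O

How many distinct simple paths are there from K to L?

1

K→N→L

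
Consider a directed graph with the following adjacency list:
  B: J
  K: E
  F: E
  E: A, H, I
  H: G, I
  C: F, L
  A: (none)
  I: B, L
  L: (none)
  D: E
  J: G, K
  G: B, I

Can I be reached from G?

Yes

Explore from G.
Distance 1: reach B, I.
Found I.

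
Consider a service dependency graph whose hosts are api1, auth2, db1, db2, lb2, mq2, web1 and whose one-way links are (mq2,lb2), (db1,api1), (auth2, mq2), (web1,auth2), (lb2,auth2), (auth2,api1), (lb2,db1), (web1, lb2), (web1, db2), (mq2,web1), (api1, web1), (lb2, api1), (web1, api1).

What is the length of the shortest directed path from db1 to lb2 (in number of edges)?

3

Distance 0: db1.
Distance 1: api1.
Distance 2: web1.
Distance 3: auth2, db2, lb2 — contains lb2.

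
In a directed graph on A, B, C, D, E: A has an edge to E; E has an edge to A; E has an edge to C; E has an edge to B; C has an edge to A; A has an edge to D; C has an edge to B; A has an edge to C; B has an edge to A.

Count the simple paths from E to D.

4

E→A→D
E→B→A→D
E→C→A→D
E→C→B→A→D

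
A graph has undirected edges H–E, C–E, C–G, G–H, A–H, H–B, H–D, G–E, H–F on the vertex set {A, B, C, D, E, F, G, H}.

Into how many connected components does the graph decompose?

From A: component {A, B, C, D, E, F, G, H}.
That's 1 component.

1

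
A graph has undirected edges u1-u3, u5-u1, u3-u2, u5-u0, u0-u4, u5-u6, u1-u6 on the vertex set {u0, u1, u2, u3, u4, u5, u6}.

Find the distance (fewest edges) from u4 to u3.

Distance 0: u4.
Distance 1: u0.
Distance 2: u5.
Distance 3: u1, u6.
Distance 4: u3 — contains u3.

4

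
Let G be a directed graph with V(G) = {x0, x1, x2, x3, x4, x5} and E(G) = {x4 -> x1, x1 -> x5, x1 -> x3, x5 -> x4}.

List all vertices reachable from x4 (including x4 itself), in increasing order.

x1, x3, x4, x5

Start at x4.
Its neighbours: x1.
Then their neighbours: x3, x5.
Nothing further is reachable.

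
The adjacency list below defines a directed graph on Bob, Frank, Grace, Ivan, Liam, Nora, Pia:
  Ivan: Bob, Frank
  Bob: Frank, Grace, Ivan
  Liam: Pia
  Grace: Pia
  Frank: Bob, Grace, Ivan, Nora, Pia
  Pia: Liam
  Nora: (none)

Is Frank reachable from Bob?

Explore from Bob.
Distance 1: reach Frank, Grace, Ivan.
Found Frank.

Yes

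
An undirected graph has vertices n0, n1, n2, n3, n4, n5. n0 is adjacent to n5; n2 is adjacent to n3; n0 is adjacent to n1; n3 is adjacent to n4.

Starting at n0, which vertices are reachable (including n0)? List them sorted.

n0, n1, n5

Start at n0.
Its neighbours: n1, n5.
Nothing further is reachable.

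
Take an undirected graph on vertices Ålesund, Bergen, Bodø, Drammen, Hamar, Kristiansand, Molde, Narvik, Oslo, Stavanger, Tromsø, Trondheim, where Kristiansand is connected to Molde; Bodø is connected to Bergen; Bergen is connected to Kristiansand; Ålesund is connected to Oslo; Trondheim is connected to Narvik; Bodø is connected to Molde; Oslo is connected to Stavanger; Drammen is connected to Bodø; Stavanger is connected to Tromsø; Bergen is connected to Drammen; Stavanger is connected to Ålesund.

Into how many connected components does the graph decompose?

From Ålesund: component {Ålesund, Oslo, Stavanger, Tromsø}.
From Bergen: component {Bergen, Bodø, Drammen, Kristiansand, Molde}.
From Hamar: component {Hamar}.
From Narvik: component {Narvik, Trondheim}.
That's 4 components.

4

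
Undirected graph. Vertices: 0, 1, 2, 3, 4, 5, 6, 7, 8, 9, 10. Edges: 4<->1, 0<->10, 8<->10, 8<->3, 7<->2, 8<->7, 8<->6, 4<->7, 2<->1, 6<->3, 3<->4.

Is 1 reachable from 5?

5 has no edges, so nothing is reachable from it.

No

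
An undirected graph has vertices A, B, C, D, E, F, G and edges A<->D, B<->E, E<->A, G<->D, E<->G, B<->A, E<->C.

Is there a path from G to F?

No

Explore from G.
Distance 1: reach D, E.
Distance 2: reach A, B, C.
The search is exhausted without reaching F; it lies in a different component.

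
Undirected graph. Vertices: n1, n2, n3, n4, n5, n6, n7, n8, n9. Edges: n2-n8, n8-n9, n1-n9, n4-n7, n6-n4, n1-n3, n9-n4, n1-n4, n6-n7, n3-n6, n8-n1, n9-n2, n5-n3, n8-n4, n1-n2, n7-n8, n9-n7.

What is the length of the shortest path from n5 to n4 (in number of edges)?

3

Distance 0: n5.
Distance 1: n3.
Distance 2: n1, n6.
Distance 3: n2, n4, n7, n8, n9 — contains n4.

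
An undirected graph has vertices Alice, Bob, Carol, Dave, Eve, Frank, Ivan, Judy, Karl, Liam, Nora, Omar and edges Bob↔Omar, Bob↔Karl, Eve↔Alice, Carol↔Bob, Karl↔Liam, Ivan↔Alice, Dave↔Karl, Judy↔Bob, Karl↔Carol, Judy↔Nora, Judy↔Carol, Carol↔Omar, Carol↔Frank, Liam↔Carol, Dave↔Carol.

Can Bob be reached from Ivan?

No

Explore from Ivan.
Distance 1: reach Alice.
Distance 2: reach Eve.
The search is exhausted without reaching Bob; it lies in a different component.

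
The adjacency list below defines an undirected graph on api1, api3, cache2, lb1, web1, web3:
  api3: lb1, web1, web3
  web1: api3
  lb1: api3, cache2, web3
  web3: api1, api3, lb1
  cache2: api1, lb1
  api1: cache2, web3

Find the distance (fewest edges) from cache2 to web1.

Distance 0: cache2.
Distance 1: api1, lb1.
Distance 2: api3, web3.
Distance 3: web1 — contains web1.

3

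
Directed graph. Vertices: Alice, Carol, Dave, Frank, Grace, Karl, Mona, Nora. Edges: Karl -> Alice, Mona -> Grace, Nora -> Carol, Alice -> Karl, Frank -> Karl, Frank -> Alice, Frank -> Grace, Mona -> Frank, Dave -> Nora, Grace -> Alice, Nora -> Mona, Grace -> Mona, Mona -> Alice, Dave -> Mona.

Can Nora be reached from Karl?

No

Explore from Karl.
Distance 1: reach Alice.
The search from Karl is exhausted; no directed path reaches Nora.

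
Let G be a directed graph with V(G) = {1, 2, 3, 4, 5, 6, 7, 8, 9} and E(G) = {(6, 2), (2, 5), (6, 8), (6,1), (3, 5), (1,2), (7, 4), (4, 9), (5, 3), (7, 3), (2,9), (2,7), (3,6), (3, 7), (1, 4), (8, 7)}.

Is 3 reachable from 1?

Explore from 1.
Distance 1: reach 2, 4.
Distance 2: reach 5, 7, 9.
Distance 3: reach 3.
Found 3.

Yes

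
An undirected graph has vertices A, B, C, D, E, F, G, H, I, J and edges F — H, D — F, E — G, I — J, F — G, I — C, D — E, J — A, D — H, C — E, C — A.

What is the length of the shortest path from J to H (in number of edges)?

5

Distance 0: J.
Distance 1: A, I.
Distance 2: C.
Distance 3: E.
Distance 4: D, G.
Distance 5: F, H — contains H.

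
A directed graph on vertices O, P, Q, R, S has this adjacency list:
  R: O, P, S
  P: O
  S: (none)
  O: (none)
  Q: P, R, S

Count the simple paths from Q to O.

Q→P→O
Q→R→O
Q→R→P→O

3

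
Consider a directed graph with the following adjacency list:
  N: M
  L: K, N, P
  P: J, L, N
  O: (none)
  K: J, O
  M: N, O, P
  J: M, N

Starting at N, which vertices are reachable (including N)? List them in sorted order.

Start at N.
Its neighbours: M.
Then their neighbours: O, P.
Then next layer: J, L.
Then next layer: K.
Every vertex is now reached.

J, K, L, M, N, O, P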